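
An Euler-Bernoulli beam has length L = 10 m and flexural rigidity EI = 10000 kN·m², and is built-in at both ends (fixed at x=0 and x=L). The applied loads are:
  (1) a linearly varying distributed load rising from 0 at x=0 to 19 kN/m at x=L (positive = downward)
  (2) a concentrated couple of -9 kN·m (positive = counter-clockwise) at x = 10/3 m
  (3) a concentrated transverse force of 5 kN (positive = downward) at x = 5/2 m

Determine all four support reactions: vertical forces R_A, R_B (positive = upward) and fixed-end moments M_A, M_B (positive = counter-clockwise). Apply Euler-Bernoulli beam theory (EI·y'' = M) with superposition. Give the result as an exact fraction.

Load 1 — triangular load w₀=19 kN/m (0→w₀ over full span):
  R_A = 3w₀L/20 = 3·19·10/20 = 57/2 kN
  M_A = w₀L²/30 = 19·10²/30 = 190/3 kN·m
  R_B = 7w₀L/20 = 7·19·10/20 = 133/2 kN
  M_B = -w₀L²/20 = -19·10²/20 = -95 kN·m
Load 2 — applied couple M₀=-9 kN·m at a=10/3 m (b=L-a=20/3):
  R_A = 6M₀ab/L³ = 6·(-9)·(10/3)·(20/3)/10³ = -6/5 kN
  M_A = M₀b(2a-b)/L² = (-9)·(20/3)·(2·(10/3)-(20/3))/10² = 0 kN·m
  R_B = -6M₀ab/L³ = -6·(-9)·(10/3)·(20/3)/10³ = 6/5 kN
  M_B = M₀a(2b-a)/L² = (-9)·(10/3)·(2·(20/3)-(10/3))/10² = -3 kN·m
Load 3 — point force P=5 kN at a=5/2 m (b=L-a=15/2):
  R_A = Pb²(3a+b)/L³ = 5·(15/2)²·(3·(5/2)+(15/2))/10³ = 135/32 kN
  M_A = Pab²/L² = 5·(5/2)·(15/2)²/10² = 225/32 kN·m
  R_B = Pa²(a+3b)/L³ = 5·(5/2)²·((5/2)+3·(15/2))/10³ = 25/32 kN
  M_B = -Pa²b/L² = -5·(5/2)²·(15/2)/10² = -75/32 kN·m
Superposition: R_A = 5043/160 kN, M_A = 6755/96 kN·m, R_B = 10957/160 kN, M_B = -3211/32 kN·m

R_A = 5043/160 kN, M_A = 6755/96 kN·m, R_B = 10957/160 kN, M_B = -3211/32 kN·m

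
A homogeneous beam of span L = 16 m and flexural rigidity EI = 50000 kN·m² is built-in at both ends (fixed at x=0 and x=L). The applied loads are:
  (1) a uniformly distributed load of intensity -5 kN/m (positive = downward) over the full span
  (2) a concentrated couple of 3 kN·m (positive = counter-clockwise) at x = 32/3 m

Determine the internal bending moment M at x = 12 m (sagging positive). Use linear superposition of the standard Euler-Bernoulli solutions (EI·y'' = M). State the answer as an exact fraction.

Load 1 — uniform load w=-5 kN/m over full span:
  M_1 = wLx/2 - wL²/12 - wx²/2 = (-5)·16·12/2 - (-5)·16²/12 - (-5)·12²/2 = -40/3 kN·m
Load 2 — applied couple M₀=3 kN·m at a=32/3 m (b=L-a=16/3):
  M_2 = R_Ax - M_A - M₀  [x>a] with R_A=1/4, M_A=1 = (1/4)·12 - 1 - 3 = -1 kN·m
Superposition: M = Σ M_i = -43/3 kN·m ≈ -14.333333 kN·m

M(12) = -43/3 kN·m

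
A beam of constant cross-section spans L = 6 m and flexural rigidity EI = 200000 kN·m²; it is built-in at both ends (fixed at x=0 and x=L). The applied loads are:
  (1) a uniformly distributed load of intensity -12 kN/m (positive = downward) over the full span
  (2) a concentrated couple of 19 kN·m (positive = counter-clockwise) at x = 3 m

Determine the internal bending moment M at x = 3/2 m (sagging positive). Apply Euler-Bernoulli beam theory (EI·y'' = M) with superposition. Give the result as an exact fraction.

M(3/2) = -17/8 kN·m

Load 1 — uniform load w=-12 kN/m over full span:
  M_1 = wLx/2 - wL²/12 - wx²/2 = (-12)·6·(3/2)/2 - (-12)·6²/12 - (-12)·(3/2)²/2 = -9/2 kN·m
Load 2 — applied couple M₀=19 kN·m at a=3 m (b=L-a=3):
  M_2 = R_Ax - M_A  [x≤a] with R_A=19/4, M_A=19/4 = (19/4)·(3/2) - (19/4) = 19/8 kN·m
Superposition: M = Σ M_i = -17/8 kN·m ≈ -2.125000 kN·m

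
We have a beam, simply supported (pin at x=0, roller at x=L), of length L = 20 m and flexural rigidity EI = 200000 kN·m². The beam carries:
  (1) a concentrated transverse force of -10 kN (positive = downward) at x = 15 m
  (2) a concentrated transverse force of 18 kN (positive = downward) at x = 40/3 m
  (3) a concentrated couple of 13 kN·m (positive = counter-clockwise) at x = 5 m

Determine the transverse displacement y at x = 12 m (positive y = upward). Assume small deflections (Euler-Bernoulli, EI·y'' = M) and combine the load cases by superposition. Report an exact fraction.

y(12) = -8681/1500000 m

Load 1 — point force P=-10 kN at a=15 m (b=L-a=5):
  y_1 = -Pbx(L²-b²-x²)/(6LEI)  [x≤a] = -(-10)·5·12·(20²-5²-12²)/(6·20·200000) = 231/40000 m
Load 2 — point force P=18 kN at a=40/3 m (b=L-a=20/3):
  y_2 = -Pbx(L²-b²-x²)/(6LEI)  [x≤a] = -18·(20/3)·12·(20²-(20/3)²-12²)/(6·20·200000) = -119/9375 m
Load 3 — applied couple M₀=13 kN·m at a=5 m (b=L-a=15):
  y_3 = (M₀x³/(6L)-M₀(x-a)²/2+C₁x)/EI  [x>a] with C₁=M₀(3b²-L²)/(6L)=715/24 = (13·12³/(6·20)-13·(12-5)²/2+(715/24)·12)/200000 = 1131/1000000 m
Superposition: y = Σ y_i = -8681/1500000 m ≈ -0.005787 m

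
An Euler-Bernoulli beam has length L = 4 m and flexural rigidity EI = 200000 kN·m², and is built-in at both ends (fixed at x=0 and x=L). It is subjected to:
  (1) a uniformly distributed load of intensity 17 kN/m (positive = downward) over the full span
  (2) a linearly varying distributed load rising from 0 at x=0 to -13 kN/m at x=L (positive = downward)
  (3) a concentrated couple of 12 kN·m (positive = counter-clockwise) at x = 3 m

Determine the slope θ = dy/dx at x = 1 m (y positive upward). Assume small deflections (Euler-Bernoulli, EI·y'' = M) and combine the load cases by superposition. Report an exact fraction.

θ(1) = -1183/32000000 rad

Load 1 — uniform load w=17 kN/m over full span:
  θ_1 = -wx(L-x)(L-2x)/(12EI) = -17·1·(4-1)·(4-2·1)/(12·200000) = -17/400000 rad
Load 2 — triangular load w₀=-13 kN/m (0→w₀ over full span):
  θ_2 = -w₀(2x(L-x)(L-2x)(x+2L)+x²(L-x)²)/(120LEI) = -(-13)·(2·1·(4-1)·(4-2·1)·(1+2·4)+1²·(4-1)²)/(120·4·200000) = 507/32000000 rad
Load 3 — applied couple M₀=12 kN·m at a=3 m (b=L-a=1):
  θ_3 = (R_Ax²/2 - M_Ax)/EI  [x≤a] with R_A=27/8, M_A=15/4 = ((27/8)·1²/2 - (15/4)·1)/200000 = -33/3200000 rad
Superposition: θ = Σ θ_i = -1183/32000000 rad ≈ -0.000037 rad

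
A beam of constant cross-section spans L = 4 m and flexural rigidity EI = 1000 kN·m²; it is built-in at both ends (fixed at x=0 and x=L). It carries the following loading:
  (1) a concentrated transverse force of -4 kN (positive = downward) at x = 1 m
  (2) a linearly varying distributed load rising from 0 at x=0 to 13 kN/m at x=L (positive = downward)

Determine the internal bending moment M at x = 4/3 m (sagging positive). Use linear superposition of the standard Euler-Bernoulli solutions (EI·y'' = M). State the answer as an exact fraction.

Load 1 — point force P=-4 kN at a=1 m (b=L-a=3):
  M_1 = Pa²(a+3b)(L-x)/L³ - Pa²b/L²  [x>a] = (-4)·1²·(1+3·3)·(4-(4/3))/4³ - (-4)·1²·3/4² = -11/12 kN·m
Load 2 — triangular load w₀=13 kN/m (0→w₀ over full span):
  M_2 = 3w₀Lx/20 - w₀L²/30 - w₀x³/(6L) = 3·13·4·(4/3)/20 - 13·4²/30 - 13·(4/3)³/(6·4) = 884/405 kN·m
Superposition: M = Σ M_i = 2051/1620 kN·m ≈ 1.266049 kN·m

M(4/3) = 2051/1620 kN·m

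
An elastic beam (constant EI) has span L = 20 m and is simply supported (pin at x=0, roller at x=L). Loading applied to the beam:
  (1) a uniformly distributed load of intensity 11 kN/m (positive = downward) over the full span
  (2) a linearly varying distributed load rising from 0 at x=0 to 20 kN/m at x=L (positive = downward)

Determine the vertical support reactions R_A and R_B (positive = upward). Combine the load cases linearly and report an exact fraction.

R_A = 530/3 kN, R_B = 730/3 kN

Load 1 — uniform load w=11 kN/m over full span:
  R_A = wL/2 = 11·20/2 = 110 kN
  R_B = wL/2 = 11·20/2 = 110 kN
Load 2 — triangular load w₀=20 kN/m (0→w₀ over full span):
  R_A = w₀L/6 = 20·20/6 = 200/3 kN
  R_B = w₀L/3 = 20·20/3 = 400/3 kN
Superposition: R_A = 530/3 kN, R_B = 730/3 kN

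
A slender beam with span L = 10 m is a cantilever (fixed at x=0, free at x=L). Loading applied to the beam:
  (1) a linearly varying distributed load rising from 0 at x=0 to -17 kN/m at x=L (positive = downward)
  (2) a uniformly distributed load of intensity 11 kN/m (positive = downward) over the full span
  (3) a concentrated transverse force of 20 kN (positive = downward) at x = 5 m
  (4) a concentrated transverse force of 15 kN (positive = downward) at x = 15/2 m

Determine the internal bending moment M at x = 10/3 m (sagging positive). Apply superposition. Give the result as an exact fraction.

M(10/3) = -7525/162 kN·m

Load 1 — triangular load w₀=-17 kN/m (0→w₀ over full span):
  M_1 = w₀Lx/2 - w₀L²/3 - w₀x³/(6L) = (-17)·10·(10/3)/2 - (-17)·10²/3 - (-17)·(10/3)³/(6·10) = 23800/81 kN·m
Load 2 — uniform load w=11 kN/m over full span:
  M_2 = -w(L-x)²/2 = -11·(10-(10/3))²/2 = -2200/9 kN·m
Load 3 — point force P=20 kN at a=5 m (b=L-a=5):
  M_3 = -P(a-x)  [x≤a] = -20·(5-(10/3)) = -100/3 kN·m
Load 4 — point force P=15 kN at a=15/2 m (b=L-a=5/2):
  M_4 = -P(a-x)  [x≤a] = -15·((15/2)-(10/3)) = -125/2 kN·m
Superposition: M = Σ M_i = -7525/162 kN·m ≈ -46.450617 kN·m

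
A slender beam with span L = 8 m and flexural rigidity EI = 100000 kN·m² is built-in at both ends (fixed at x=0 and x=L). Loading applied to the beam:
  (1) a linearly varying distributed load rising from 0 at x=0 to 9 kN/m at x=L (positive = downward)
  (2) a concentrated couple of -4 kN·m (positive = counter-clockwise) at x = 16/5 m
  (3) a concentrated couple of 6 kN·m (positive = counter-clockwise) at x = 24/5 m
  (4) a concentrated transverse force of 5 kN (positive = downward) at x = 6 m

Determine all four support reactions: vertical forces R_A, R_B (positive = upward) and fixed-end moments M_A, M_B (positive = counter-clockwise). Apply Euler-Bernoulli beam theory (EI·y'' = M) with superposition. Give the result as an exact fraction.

R_A = 9553/800 kN, M_A = 4503/200 kN·m, R_B = 23247/800 kN, M_B = -6997/200 kN·m

Load 1 — triangular load w₀=9 kN/m (0→w₀ over full span):
  R_A = 3w₀L/20 = 3·9·8/20 = 54/5 kN
  M_A = w₀L²/30 = 9·8²/30 = 96/5 kN·m
  R_B = 7w₀L/20 = 7·9·8/20 = 126/5 kN
  M_B = -w₀L²/20 = -9·8²/20 = -144/5 kN·m
Load 2 — applied couple M₀=-4 kN·m at a=16/5 m (b=L-a=24/5):
  R_A = 6M₀ab/L³ = 6·(-4)·(16/5)·(24/5)/8³ = -18/25 kN
  M_A = M₀b(2a-b)/L² = (-4)·(24/5)·(2·(16/5)-(24/5))/8² = -12/25 kN·m
  R_B = -6M₀ab/L³ = -6·(-4)·(16/5)·(24/5)/8³ = 18/25 kN
  M_B = M₀a(2b-a)/L² = (-4)·(16/5)·(2·(24/5)-(16/5))/8² = -32/25 kN·m
Load 3 — applied couple M₀=6 kN·m at a=24/5 m (b=L-a=16/5):
  R_A = 6M₀ab/L³ = 6·6·(24/5)·(16/5)/8³ = 27/25 kN
  M_A = M₀b(2a-b)/L² = 6·(16/5)·(2·(24/5)-(16/5))/8² = 48/25 kN·m
  R_B = -6M₀ab/L³ = -6·6·(24/5)·(16/5)/8³ = -27/25 kN
  M_B = M₀a(2b-a)/L² = 6·(24/5)·(2·(16/5)-(24/5))/8² = 18/25 kN·m
Load 4 — point force P=5 kN at a=6 m (b=L-a=2):
  R_A = Pb²(3a+b)/L³ = 5·2²·(3·6+2)/8³ = 25/32 kN
  M_A = Pab²/L² = 5·6·2²/8² = 15/8 kN·m
  R_B = Pa²(a+3b)/L³ = 5·6²·(6+3·2)/8³ = 135/32 kN
  M_B = -Pa²b/L² = -5·6²·2/8² = -45/8 kN·m
Superposition: R_A = 9553/800 kN, M_A = 4503/200 kN·m, R_B = 23247/800 kN, M_B = -6997/200 kN·m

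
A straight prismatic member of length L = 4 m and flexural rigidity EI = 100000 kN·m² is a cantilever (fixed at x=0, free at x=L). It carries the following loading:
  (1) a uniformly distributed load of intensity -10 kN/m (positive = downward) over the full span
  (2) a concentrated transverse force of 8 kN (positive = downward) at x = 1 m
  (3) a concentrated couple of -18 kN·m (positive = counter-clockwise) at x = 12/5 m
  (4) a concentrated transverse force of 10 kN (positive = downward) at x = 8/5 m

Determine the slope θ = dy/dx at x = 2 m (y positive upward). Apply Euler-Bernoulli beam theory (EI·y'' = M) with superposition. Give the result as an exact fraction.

θ(2) = 19/46875 rad

Load 1 — uniform load w=-10 kN/m over full span:
  θ_1 = -wx(x²-3Lx+3L²)/(6EI) = -(-10)·2·(2²-3·4·2+3·4²)/(6·100000) = 7/7500 rad
Load 2 — point force P=8 kN at a=1 m (b=L-a=3):
  θ_2 = -Pa²/(2EI)  [x>a] = -8·1²/(2·100000) = -1/25000 rad
Load 3 — applied couple M₀=-18 kN·m at a=12/5 m (b=L-a=8/5):
  θ_3 = M₀x/EI  [x≤a] = (-18)·2/100000 = -9/25000 rad
Load 4 — point force P=10 kN at a=8/5 m (b=L-a=12/5):
  θ_4 = -Pa²/(2EI)  [x>a] = -10·(8/5)²/(2·100000) = -2/15625 rad
Superposition: θ = Σ θ_i = 19/46875 rad ≈ 0.000405 rad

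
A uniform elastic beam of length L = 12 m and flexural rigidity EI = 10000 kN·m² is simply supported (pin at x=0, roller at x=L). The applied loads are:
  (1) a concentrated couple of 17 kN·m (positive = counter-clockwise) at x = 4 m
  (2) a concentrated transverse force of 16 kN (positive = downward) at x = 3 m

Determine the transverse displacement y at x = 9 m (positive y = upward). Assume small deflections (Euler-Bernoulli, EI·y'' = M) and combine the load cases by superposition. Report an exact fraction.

y(9) = -1523/80000 m

Load 1 — applied couple M₀=17 kN·m at a=4 m (b=L-a=8):
  y_1 = (M₀x³/(6L)-M₀(x-a)²/2+C₁x)/EI  [x>a] with C₁=M₀(3b²-L²)/(6L)=34/3 = (17·9³/(6·12)-17·(9-4)²/2+(34/3)·9)/10000 = 493/80000 m
Load 2 — point force P=16 kN at a=3 m (b=L-a=9):
  y_2 = -Pa(L-x)(2Lx-a²-x²)/(6LEI)  [x>a] = -16·3·(12-9)·(2·12·9-3²-9²)/(6·12·10000) = -63/2500 m
Superposition: y = Σ y_i = -1523/80000 m ≈ -0.019037 m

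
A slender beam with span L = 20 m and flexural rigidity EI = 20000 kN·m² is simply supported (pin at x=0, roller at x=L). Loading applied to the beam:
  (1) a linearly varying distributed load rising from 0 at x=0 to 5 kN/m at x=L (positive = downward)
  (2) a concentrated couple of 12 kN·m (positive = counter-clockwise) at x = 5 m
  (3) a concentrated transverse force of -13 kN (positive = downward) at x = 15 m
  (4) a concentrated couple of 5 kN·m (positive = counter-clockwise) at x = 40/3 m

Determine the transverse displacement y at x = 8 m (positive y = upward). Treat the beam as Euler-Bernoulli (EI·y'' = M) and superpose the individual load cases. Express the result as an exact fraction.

y(8) = -151693/900000 m

Load 1 — triangular load w₀=5 kN/m (0→w₀ over full span):
  y_1 = -w₀x(7L⁴-10L²x²+3x⁴)/(360LEI) = -5·8·(7·20⁴-10·20²·8²+3·8⁴)/(360·20·20000) = -2282/9375 m
Load 2 — applied couple M₀=12 kN·m at a=5 m (b=L-a=15):
  y_2 = (M₀x³/(6L)-M₀(x-a)²/2+C₁x)/EI  [x>a] with C₁=M₀(3b²-L²)/(6L)=55/2 = (12·8³/(6·20)-12·(8-5)²/2+(55/2)·8)/20000 = 543/50000 m
Load 3 — point force P=-13 kN at a=15 m (b=L-a=5):
  y_3 = -Pbx(L²-b²-x²)/(6LEI)  [x≤a] = -(-13)·5·8·(20²-5²-8²)/(6·20·20000) = 4043/60000 m
Load 4 — applied couple M₀=5 kN·m at a=40/3 m (b=L-a=20/3):
  y_4 = (M₀x³/(6L)+C₁x)/EI  [x≤a] with C₁=M₀(3b²-L²)/(6L)=-100/9 = (5·8³/(6·20)+(-100/9)·8)/20000 = -19/5625 m
Superposition: y = Σ y_i = -151693/900000 m ≈ -0.168548 m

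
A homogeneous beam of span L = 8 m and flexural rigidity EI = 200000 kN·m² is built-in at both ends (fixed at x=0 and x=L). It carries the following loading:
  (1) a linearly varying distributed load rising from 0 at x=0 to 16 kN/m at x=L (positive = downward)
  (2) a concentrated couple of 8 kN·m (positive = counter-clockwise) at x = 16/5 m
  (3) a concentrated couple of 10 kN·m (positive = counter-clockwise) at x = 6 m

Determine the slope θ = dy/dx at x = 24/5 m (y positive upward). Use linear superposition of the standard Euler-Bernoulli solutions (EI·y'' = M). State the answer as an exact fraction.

Load 1 — triangular load w₀=16 kN/m (0→w₀ over full span):
  θ_1 = -w₀(2x(L-x)(L-2x)(x+2L)+x²(L-x)²)/(120LEI) = -16·(2·(24/5)·(8-(24/5))·(8-2·(24/5))·((24/5)+2·8)+(24/5)²·(8-(24/5))²)/(120·8·200000) = 128/1953125 rad
Load 2 — applied couple M₀=8 kN·m at a=16/5 m (b=L-a=24/5):
  θ_2 = (R_Ax²/2 - M_Ax - M₀(x-a))/EI  [x>a] with R_A=36/25, M_A=24/25 = ((36/25)·(24/5)²/2 - (24/25)·(24/5) - 8·((24/5)-(16/5)))/200000 = -8/1953125 rad
Load 3 — applied couple M₀=10 kN·m at a=6 m (b=L-a=2):
  θ_3 = (R_Ax²/2 - M_Ax)/EI  [x≤a] with R_A=45/32, M_A=25/8 = ((45/32)·(24/5)²/2 - (25/8)·(24/5))/200000 = 3/500000 rad
Superposition: θ = Σ θ_i = 843/12500000 rad ≈ 0.000067 rad

θ(24/5) = 843/12500000 rad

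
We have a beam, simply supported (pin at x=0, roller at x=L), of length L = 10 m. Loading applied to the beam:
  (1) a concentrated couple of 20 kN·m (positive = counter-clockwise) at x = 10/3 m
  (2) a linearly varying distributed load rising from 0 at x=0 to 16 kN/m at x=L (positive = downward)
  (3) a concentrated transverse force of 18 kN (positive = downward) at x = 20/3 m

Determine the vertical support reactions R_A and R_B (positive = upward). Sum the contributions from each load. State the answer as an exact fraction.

Load 1 — applied couple M₀=20 kN·m at a=10/3 m (b=L-a=20/3):
  R_A = M₀/L = 20/10 = 2 kN
  R_B = -M₀/L = -20/10 = -2 kN
Load 2 — triangular load w₀=16 kN/m (0→w₀ over full span):
  R_A = w₀L/6 = 16·10/6 = 80/3 kN
  R_B = w₀L/3 = 16·10/3 = 160/3 kN
Load 3 — point force P=18 kN at a=20/3 m (b=L-a=10/3):
  R_A = Pb/L = 18·(10/3)/10 = 6 kN
  R_B = Pa/L = 18·(20/3)/10 = 12 kN
Superposition: R_A = 104/3 kN, R_B = 190/3 kN

R_A = 104/3 kN, R_B = 190/3 kN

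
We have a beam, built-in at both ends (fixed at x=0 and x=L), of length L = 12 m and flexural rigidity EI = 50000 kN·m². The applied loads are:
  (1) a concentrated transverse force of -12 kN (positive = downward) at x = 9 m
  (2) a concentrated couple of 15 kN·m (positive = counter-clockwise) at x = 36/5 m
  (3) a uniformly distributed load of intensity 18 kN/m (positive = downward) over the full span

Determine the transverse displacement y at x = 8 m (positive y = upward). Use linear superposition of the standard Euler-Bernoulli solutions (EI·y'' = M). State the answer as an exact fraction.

Load 1 — point force P=-12 kN at a=9 m (b=L-a=3):
  y_1 = -Pb²x²(3aL-(3a+b)x)/(6L³EI)  [x≤a] = -(-12)·3²·8²·(3·9·12-(3·9+3)·8)/(6·12³·50000) = 7/6250 m
Load 2 — applied couple M₀=15 kN·m at a=36/5 m (b=L-a=24/5):
  y_2 = (R_Ax³/6 - M_Ax²/2 - M₀(x-a)²/2)/EI  [x>a] with R_A=9/5, M_A=24/5 = ((9/5)·8³/6 - (24/5)·8²/2 - 15·(8-(36/5))²/2)/50000 = -3/31250 m
Load 3 — uniform load w=18 kN/m over full span:
  y_3 = -wx²(L-x)²/(24EI) = -18·8²·(12-8)²/(24·50000) = -48/3125 m
Superposition: y = Σ y_i = -224/15625 m ≈ -0.014336 m

y(8) = -224/15625 m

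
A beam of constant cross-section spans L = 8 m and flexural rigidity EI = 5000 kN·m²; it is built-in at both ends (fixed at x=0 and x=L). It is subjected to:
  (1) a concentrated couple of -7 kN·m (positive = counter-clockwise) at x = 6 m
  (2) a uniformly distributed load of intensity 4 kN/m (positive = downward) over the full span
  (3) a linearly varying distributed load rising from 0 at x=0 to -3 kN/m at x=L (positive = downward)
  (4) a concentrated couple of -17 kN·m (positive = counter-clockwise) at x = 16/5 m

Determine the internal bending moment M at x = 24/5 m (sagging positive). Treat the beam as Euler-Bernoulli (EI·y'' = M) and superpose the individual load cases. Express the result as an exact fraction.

M(24/5) = 43399/6000 kN·m

Load 1 — applied couple M₀=-7 kN·m at a=6 m (b=L-a=2):
  M_1 = R_Ax - M_A  [x≤a] with R_A=-63/64, M_A=-35/16 = (-63/64)·(24/5) - (-35/16) = -203/80 kN·m
Load 2 — uniform load w=4 kN/m over full span:
  M_2 = wLx/2 - wL²/12 - wx²/2 = 4·8·(24/5)/2 - 4·8²/12 - 4·(24/5)²/2 = 704/75 kN·m
Load 3 — triangular load w₀=-3 kN/m (0→w₀ over full span):
  M_3 = 3w₀Lx/20 - w₀L²/30 - w₀x³/(6L) = 3·(-3)·8·(24/5)/20 - (-3)·8²/30 - (-3)·(24/5)³/(6·8) = -496/125 kN·m
Load 4 — applied couple M₀=-17 kN·m at a=16/5 m (b=L-a=24/5):
  M_4 = R_Ax - M_A - M₀  [x>a] with R_A=-153/50, M_A=-51/25 = (-153/50)·(24/5) - (-51/25) - (-17) = 544/125 kN·m
Superposition: M = Σ M_i = 43399/6000 kN·m ≈ 7.233167 kN·m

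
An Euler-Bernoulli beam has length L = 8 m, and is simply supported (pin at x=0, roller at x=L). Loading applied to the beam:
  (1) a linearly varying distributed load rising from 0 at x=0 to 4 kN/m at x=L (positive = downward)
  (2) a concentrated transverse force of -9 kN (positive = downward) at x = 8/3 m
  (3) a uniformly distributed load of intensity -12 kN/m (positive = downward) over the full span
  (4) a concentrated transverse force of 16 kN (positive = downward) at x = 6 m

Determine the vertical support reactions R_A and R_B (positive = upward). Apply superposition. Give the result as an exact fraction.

R_A = -134/3 kN, R_B = -85/3 kN

Load 1 — triangular load w₀=4 kN/m (0→w₀ over full span):
  R_A = w₀L/6 = 4·8/6 = 16/3 kN
  R_B = w₀L/3 = 4·8/3 = 32/3 kN
Load 2 — point force P=-9 kN at a=8/3 m (b=L-a=16/3):
  R_A = Pb/L = (-9)·(16/3)/8 = -6 kN
  R_B = Pa/L = (-9)·(8/3)/8 = -3 kN
Load 3 — uniform load w=-12 kN/m over full span:
  R_A = wL/2 = (-12)·8/2 = -48 kN
  R_B = wL/2 = (-12)·8/2 = -48 kN
Load 4 — point force P=16 kN at a=6 m (b=L-a=2):
  R_A = Pb/L = 16·2/8 = 4 kN
  R_B = Pa/L = 16·6/8 = 12 kN
Superposition: R_A = -134/3 kN, R_B = -85/3 kN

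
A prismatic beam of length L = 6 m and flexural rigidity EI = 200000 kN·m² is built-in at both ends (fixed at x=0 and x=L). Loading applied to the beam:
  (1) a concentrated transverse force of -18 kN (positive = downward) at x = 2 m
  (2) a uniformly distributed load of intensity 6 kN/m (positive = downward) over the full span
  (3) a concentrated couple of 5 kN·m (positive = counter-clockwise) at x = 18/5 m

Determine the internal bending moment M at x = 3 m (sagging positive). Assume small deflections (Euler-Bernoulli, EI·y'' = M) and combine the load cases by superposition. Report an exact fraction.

M(3) = 5 kN·m

Load 1 — point force P=-18 kN at a=2 m (b=L-a=4):
  M_1 = Pa²(a+3b)(L-x)/L³ - Pa²b/L²  [x>a] = (-18)·2²·(2+3·4)·(6-3)/6³ - (-18)·2²·4/6² = -6 kN·m
Load 2 — uniform load w=6 kN/m over full span:
  M_2 = wLx/2 - wL²/12 - wx²/2 = 6·6·3/2 - 6·6²/12 - 6·3²/2 = 9 kN·m
Load 3 — applied couple M₀=5 kN·m at a=18/5 m (b=L-a=12/5):
  M_3 = R_Ax - M_A  [x≤a] with R_A=6/5, M_A=8/5 = (6/5)·3 - (8/5) = 2 kN·m
Superposition: M = Σ M_i = 5 kN·m ≈ 5.000000 kN·m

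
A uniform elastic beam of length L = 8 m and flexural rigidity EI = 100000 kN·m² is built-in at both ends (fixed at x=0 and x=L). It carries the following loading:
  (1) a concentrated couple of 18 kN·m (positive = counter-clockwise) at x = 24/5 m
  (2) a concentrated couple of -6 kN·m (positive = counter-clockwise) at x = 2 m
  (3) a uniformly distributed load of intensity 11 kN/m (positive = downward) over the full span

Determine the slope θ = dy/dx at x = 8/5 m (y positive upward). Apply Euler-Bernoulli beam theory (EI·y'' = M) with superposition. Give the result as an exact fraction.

θ(8/5) = -4141/7812500 rad

Load 1 — applied couple M₀=18 kN·m at a=24/5 m (b=L-a=16/5):
  θ_1 = (R_Ax²/2 - M_Ax)/EI  [x≤a] with R_A=81/25, M_A=144/25 = ((81/25)·(8/5)²/2 - (144/25)·(8/5))/100000 = -99/1953125 rad
Load 2 — applied couple M₀=-6 kN·m at a=2 m (b=L-a=6):
  θ_2 = (R_Ax²/2 - M_Ax)/EI  [x≤a] with R_A=-27/32, M_A=9/8 = ((-27/32)·(8/5)²/2 - (9/8)·(8/5))/100000 = -9/312500 rad
Load 3 — uniform load w=11 kN/m over full span:
  θ_3 = -wx(L-x)(L-2x)/(12EI) = -11·(8/5)·(8-(8/5))·(8-2·(8/5))/(12·100000) = -176/390625 rad
Superposition: θ = Σ θ_i = -4141/7812500 rad ≈ -0.000530 rad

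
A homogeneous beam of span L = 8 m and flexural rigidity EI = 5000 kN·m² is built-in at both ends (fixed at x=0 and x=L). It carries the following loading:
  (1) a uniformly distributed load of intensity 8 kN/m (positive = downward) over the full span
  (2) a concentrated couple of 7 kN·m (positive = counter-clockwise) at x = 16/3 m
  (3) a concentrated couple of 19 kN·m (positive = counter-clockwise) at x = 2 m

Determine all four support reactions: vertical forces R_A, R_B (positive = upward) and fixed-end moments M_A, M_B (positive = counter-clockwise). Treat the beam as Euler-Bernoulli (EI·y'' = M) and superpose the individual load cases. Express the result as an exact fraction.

Load 1 — uniform load w=8 kN/m over full span:
  R_A = wL/2 = 8·8/2 = 32 kN
  M_A = wL²/12 = 8·8²/12 = 128/3 kN·m
  R_B = wL/2 = 8·8/2 = 32 kN
  M_B = -wL²/12 = -8·8²/12 = -128/3 kN·m
Load 2 — applied couple M₀=7 kN·m at a=16/3 m (b=L-a=8/3):
  R_A = 6M₀ab/L³ = 6·7·(16/3)·(8/3)/8³ = 7/6 kN
  M_A = M₀b(2a-b)/L² = 7·(8/3)·(2·(16/3)-(8/3))/8² = 7/3 kN·m
  R_B = -6M₀ab/L³ = -6·7·(16/3)·(8/3)/8³ = -7/6 kN
  M_B = M₀a(2b-a)/L² = 7·(16/3)·(2·(8/3)-(16/3))/8² = 0 kN·m
Load 3 — applied couple M₀=19 kN·m at a=2 m (b=L-a=6):
  R_A = 6M₀ab/L³ = 6·19·2·6/8³ = 171/64 kN
  M_A = M₀b(2a-b)/L² = 19·6·(2·2-6)/8² = -57/16 kN·m
  R_B = -6M₀ab/L³ = -6·19·2·6/8³ = -171/64 kN
  M_B = M₀a(2b-a)/L² = 19·2·(2·6-2)/8² = 95/16 kN·m
Superposition: R_A = 6881/192 kN, M_A = 663/16 kN·m, R_B = 5407/192 kN, M_B = -1763/48 kN·m

R_A = 6881/192 kN, M_A = 663/16 kN·m, R_B = 5407/192 kN, M_B = -1763/48 kN·m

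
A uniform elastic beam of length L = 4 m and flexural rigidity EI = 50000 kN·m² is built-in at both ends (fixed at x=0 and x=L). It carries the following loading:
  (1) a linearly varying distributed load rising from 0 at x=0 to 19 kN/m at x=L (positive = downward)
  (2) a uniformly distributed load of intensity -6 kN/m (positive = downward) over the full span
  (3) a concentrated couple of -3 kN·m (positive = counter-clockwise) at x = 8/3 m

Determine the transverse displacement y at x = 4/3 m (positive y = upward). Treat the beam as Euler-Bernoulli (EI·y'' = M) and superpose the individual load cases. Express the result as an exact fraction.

y(4/3) = -463/22781250 m

Load 1 — triangular load w₀=19 kN/m (0→w₀ over full span):
  y_1 = -w₀x²(L-x)²(x+2L)/(120LEI) = -19·(4/3)²·(4-(4/3))²·((4/3)+2·4)/(120·4·50000) = -1064/11390625 m
Load 2 — uniform load w=-6 kN/m over full span:
  y_2 = -wx²(L-x)²/(24EI) = -(-6)·(4/3)²·(4-(4/3))²/(24·50000) = 16/253125 m
Load 3 — applied couple M₀=-3 kN·m at a=8/3 m (b=L-a=4/3):
  y_3 = (R_Ax³/6 - M_Ax²/2)/EI  [x≤a] with R_A=-1, M_A=-1 = ((-1)·(4/3)³/6 - (-1)·(4/3)²/2)/50000 = 1/101250 m
Superposition: y = Σ y_i = -463/22781250 m ≈ -0.000020 m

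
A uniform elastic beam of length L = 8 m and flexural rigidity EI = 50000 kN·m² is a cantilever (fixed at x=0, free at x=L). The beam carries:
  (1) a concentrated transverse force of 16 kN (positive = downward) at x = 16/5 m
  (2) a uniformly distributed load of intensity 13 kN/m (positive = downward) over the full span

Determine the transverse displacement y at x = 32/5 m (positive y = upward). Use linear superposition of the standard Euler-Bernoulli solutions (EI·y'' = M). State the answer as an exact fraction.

Load 1 — point force P=16 kN at a=16/5 m (b=L-a=24/5):
  y_1 = -Pa²(3x-a)/(6EI)  [x>a] = -16·(16/5)²·(3·(32/5)-(16/5))/(6·50000) = -2048/234375 m
Load 2 — uniform load w=13 kN/m over full span:
  y_2 = -wx²(x²-4Lx+6L²)/(24EI) = -13·(32/5)²·((32/5)²-4·8·(32/5)+6·8²)/(24·50000) = -572416/5859375 m
Superposition: y = Σ y_i = -207872/1953125 m ≈ -0.106430 m

y(32/5) = -207872/1953125 m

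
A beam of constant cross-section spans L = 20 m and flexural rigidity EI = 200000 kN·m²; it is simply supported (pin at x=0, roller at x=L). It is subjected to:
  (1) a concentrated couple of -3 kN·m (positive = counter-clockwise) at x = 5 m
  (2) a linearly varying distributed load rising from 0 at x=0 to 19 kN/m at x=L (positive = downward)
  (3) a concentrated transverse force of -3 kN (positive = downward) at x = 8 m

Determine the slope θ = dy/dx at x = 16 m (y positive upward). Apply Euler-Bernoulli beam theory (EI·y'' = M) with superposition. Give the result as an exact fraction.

Load 1 — applied couple M₀=-3 kN·m at a=5 m (b=L-a=15):
  θ_1 = (M₀x²/(2L)-M₀(x-a)+C₁)/EI  [x>a] with C₁=M₀(3b²-L²)/(6L)=-55/8 = ((-3)·16²/(2·20)-(-3)·(16-5)+(-55/8))/200000 = 277/8000000 rad
Load 2 — triangular load w₀=19 kN/m (0→w₀ over full span):
  θ_2 = -w₀(7L⁴-30L²x²+15x⁴)/(360LEI) = -19·(7·20⁴-30·20²·16²+15·16⁴)/(360·20·200000) = 14383/1125000 rad
Load 3 — point force P=-3 kN at a=8 m (b=L-a=12):
  θ_3 = -Pa(2L²-6Lx+3x²+a²)/(6LEI)  [x>a] = -(-3)·8·(2·20²-6·20·16+3·16²+8²)/(6·20·200000) = -9/31250 rad
Superposition: θ = Σ θ_i = 902269/72000000 rad ≈ 0.012532 rad

θ(16) = 902269/72000000 rad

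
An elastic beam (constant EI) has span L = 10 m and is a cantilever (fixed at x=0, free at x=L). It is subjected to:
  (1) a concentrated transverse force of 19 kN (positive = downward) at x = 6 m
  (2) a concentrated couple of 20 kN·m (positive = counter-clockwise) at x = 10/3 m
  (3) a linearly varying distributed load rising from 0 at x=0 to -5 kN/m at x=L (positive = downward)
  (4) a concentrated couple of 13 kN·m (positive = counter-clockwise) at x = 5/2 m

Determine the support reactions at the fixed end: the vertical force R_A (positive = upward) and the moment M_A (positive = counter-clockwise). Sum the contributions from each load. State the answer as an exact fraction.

R_A = -6 kN, M_A = -257/3 kN·m

Load 1 — point force P=19 kN at a=6 m (b=L-a=4):
  R_A = P = 19 kN
  M_A = Pa = 19·6 = 114 kN·m
Load 2 — applied couple M₀=20 kN·m at a=10/3 m (b=L-a=20/3):
  R_A = 0 kN
  M_A = -M₀ = -20 kN·m
Load 3 — triangular load w₀=-5 kN/m (0→w₀ over full span):
  R_A = w₀L/2 = (-5)·10/2 = -25 kN
  M_A = w₀L²/3 = (-5)·10²/3 = -500/3 kN·m
Load 4 — applied couple M₀=13 kN·m at a=5/2 m (b=L-a=15/2):
  R_A = 0 kN
  M_A = -M₀ = -13 kN·m
Superposition: R_A = -6 kN, M_A = -257/3 kN·m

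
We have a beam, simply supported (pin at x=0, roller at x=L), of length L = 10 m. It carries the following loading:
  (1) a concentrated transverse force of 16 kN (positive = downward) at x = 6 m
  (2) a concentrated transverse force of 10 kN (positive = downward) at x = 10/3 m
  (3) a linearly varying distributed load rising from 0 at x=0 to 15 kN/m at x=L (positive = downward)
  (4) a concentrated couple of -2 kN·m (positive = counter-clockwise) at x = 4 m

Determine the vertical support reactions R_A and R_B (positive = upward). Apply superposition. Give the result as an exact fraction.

Load 1 — point force P=16 kN at a=6 m (b=L-a=4):
  R_A = Pb/L = 16·4/10 = 32/5 kN
  R_B = Pa/L = 16·6/10 = 48/5 kN
Load 2 — point force P=10 kN at a=10/3 m (b=L-a=20/3):
  R_A = Pb/L = 10·(20/3)/10 = 20/3 kN
  R_B = Pa/L = 10·(10/3)/10 = 10/3 kN
Load 3 — triangular load w₀=15 kN/m (0→w₀ over full span):
  R_A = w₀L/6 = 15·10/6 = 25 kN
  R_B = w₀L/3 = 15·10/3 = 50 kN
Load 4 — applied couple M₀=-2 kN·m at a=4 m (b=L-a=6):
  R_A = M₀/L = (-2)/10 = -1/5 kN
  R_B = -M₀/L = -(-2)/10 = 1/5 kN
Superposition: R_A = 568/15 kN, R_B = 947/15 kN

R_A = 568/15 kN, R_B = 947/15 kN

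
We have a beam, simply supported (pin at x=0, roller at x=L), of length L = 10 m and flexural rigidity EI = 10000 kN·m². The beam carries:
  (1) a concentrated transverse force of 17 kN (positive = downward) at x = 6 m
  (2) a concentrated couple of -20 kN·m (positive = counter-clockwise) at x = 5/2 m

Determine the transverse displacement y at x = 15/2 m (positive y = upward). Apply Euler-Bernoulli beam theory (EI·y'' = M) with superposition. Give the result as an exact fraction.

Load 1 — point force P=17 kN at a=6 m (b=L-a=4):
  y_1 = -Pa(L-x)(2Lx-a²-x²)/(6LEI)  [x>a] = -17·6·(10-(15/2))·(2·10·(15/2)-6²-(15/2)²)/(6·10·10000) = -3927/160000 m
Load 2 — applied couple M₀=-20 kN·m at a=5/2 m (b=L-a=15/2):
  y_2 = (M₀x³/(6L)-M₀(x-a)²/2+C₁x)/EI  [x>a] with C₁=M₀(3b²-L²)/(6L)=-275/12 = ((-20)·(15/2)³/(6·10)-(-20)·((15/2)-(5/2))²/2+(-275/12)·(15/2))/10000 = -1/160 m
Superposition: y = Σ y_i = -4927/160000 m ≈ -0.030794 m

y(15/2) = -4927/160000 m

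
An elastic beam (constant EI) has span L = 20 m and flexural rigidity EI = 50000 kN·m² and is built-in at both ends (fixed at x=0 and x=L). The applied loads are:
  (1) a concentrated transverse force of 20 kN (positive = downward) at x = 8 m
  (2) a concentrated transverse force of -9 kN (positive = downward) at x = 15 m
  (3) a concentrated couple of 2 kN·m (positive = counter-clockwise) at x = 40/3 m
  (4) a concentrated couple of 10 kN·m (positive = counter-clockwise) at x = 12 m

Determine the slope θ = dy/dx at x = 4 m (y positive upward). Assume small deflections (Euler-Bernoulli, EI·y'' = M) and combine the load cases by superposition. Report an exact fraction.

θ(4) = -5643/2500000 rad

Load 1 — point force P=20 kN at a=8 m (b=L-a=12):
  θ_1 = -Pb²x(2aL-(3a+b)x)/(2L³EI)  [x≤a] = -20·12²·4·(2·8·20-(3·8+12)·4)/(2·20³·50000) = -198/78125 rad
Load 2 — point force P=-9 kN at a=15 m (b=L-a=5):
  θ_2 = -Pb²x(2aL-(3a+b)x)/(2L³EI)  [x≤a] = -(-9)·5²·4·(2·15·20-(3·15+5)·4)/(2·20³·50000) = 9/20000 rad
Load 3 — applied couple M₀=2 kN·m at a=40/3 m (b=L-a=20/3):
  θ_3 = (R_Ax²/2 - M_Ax)/EI  [x≤a] with R_A=2/15, M_A=2/3 = ((2/15)·4²/2 - (2/3)·4)/50000 = -1/31250 rad
Load 4 — applied couple M₀=10 kN·m at a=12 m (b=L-a=8):
  θ_4 = (R_Ax²/2 - M_Ax)/EI  [x≤a] with R_A=18/25, M_A=16/5 = ((18/25)·4²/2 - (16/5)·4)/50000 = -11/78125 rad
Superposition: θ = Σ θ_i = -5643/2500000 rad ≈ -0.002257 rad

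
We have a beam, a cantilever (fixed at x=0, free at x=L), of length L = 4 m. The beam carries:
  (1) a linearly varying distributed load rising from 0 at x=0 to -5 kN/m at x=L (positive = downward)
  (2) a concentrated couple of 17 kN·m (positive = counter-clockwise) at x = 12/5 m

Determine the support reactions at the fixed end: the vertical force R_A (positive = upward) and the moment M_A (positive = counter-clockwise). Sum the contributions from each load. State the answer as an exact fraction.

R_A = -10 kN, M_A = -131/3 kN·m

Load 1 — triangular load w₀=-5 kN/m (0→w₀ over full span):
  R_A = w₀L/2 = (-5)·4/2 = -10 kN
  M_A = w₀L²/3 = (-5)·4²/3 = -80/3 kN·m
Load 2 — applied couple M₀=17 kN·m at a=12/5 m (b=L-a=8/5):
  R_A = 0 kN
  M_A = -M₀ = -17 kN·m
Superposition: R_A = -10 kN, M_A = -131/3 kN·m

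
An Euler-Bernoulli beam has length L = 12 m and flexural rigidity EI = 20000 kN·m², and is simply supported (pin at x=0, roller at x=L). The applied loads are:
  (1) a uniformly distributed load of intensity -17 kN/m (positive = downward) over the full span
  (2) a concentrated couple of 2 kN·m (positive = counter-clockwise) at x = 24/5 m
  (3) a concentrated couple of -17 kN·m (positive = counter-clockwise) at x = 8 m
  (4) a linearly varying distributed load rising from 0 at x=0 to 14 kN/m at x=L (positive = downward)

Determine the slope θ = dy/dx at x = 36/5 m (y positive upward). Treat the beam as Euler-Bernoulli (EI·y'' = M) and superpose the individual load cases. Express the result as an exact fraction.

θ(36/5) = -236057/18750000 rad

Load 1 — uniform load w=-17 kN/m over full span:
  θ_1 = -w(L³-6Lx²+4x³)/(24EI) = -(-17)·(12³-6·12·(36/5)²+4·(36/5)³)/(24·20000) = -5661/312500 rad
Load 2 — applied couple M₀=2 kN·m at a=24/5 m (b=L-a=36/5):
  θ_2 = (M₀x²/(2L)-M₀(x-a)+C₁)/EI  [x>a] with C₁=M₀(3b²-L²)/(6L)=8/25 = (2·(36/5)²/(2·12)-2·((36/5)-(24/5))+(8/25))/20000 = -1/125000 rad
Load 3 — applied couple M₀=-17 kN·m at a=8 m (b=L-a=4):
  θ_3 = (M₀x²/(2L)+C₁)/EI  [x≤a] with C₁=M₀(3b²-L²)/(6L)=68/3 = ((-17)·(36/5)²/(2·12)+(68/3))/20000 = -527/750000 rad
Load 4 — triangular load w₀=14 kN/m (0→w₀ over full span):
  θ_4 = -w₀(7L⁴-30L²x²+15x⁴)/(360LEI) = -14·(7·12⁴-30·12²·(36/5)²+15·(36/5)⁴)/(360·12·20000) = 2436/390625 rad
Superposition: θ = Σ θ_i = -236057/18750000 rad ≈ -0.012590 rad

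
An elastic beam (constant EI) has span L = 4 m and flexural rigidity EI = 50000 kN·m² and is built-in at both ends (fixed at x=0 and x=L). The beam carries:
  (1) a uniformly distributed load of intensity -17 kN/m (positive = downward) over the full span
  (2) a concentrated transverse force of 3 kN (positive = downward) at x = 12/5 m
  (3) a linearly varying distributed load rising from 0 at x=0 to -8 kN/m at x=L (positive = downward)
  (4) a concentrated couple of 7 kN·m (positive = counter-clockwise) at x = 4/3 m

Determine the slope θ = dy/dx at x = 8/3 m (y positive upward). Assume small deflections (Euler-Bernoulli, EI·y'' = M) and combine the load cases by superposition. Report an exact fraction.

θ(8/3) = -65701/379687500 rad

Load 1 — uniform load w=-17 kN/m over full span:
  θ_1 = -wx(L-x)(L-2x)/(12EI) = -(-17)·(8/3)·(4-(8/3))·(4-2·(8/3))/(12·50000) = -34/253125 rad
Load 2 — point force P=3 kN at a=12/5 m (b=L-a=8/5):
  θ_2 = Pa²(L-x)(2bL-(3b+a)(L-x))/(2L³EI)  [x>a] = 3·(12/5)²·(4-(8/3))·(2·(8/5)·4-(3·(8/5)+(12/5))·(4-(8/3)))/(2·4³·50000) = 9/781250 rad
Load 3 — triangular load w₀=-8 kN/m (0→w₀ over full span):
  θ_3 = -w₀(2x(L-x)(L-2x)(x+2L)+x²(L-x)²)/(120LEI) = -(-8)·(2·(8/3)·(4-(8/3))·(4-2·(8/3))·((8/3)+2·4)+(8/3)²·(4-(8/3))²)/(120·4·50000) = -112/3796875 rad
Load 4 — applied couple M₀=7 kN·m at a=4/3 m (b=L-a=8/3):
  θ_4 = (R_Ax²/2 - M_Ax - M₀(x-a))/EI  [x>a] with R_A=7/3, M_A=0 = ((7/3)·(8/3)²/2 - 0·(8/3) - 7·((8/3)-(4/3)))/50000 = -7/337500 rad
Superposition: θ = Σ θ_i = -65701/379687500 rad ≈ -0.000173 rad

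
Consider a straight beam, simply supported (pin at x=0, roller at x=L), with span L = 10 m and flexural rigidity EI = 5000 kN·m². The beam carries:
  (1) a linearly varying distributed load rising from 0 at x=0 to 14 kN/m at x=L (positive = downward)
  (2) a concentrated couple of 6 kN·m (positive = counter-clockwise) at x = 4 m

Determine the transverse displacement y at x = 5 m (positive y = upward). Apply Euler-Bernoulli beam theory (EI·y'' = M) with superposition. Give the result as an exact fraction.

Load 1 — triangular load w₀=14 kN/m (0→w₀ over full span):
  y_1 = -w₀x(7L⁴-10L²x²+3x⁴)/(360LEI) = -14·5·(7·10⁴-10·10²·5²+3·5⁴)/(360·10·5000) = -35/192 m
Load 2 — applied couple M₀=6 kN·m at a=4 m (b=L-a=6):
  y_2 = (M₀x³/(6L)-M₀(x-a)²/2+C₁x)/EI  [x>a] with C₁=M₀(3b²-L²)/(6L)=4/5 = (6·5³/(6·10)-6·(5-4)²/2+(4/5)·5)/5000 = 27/10000 m
Superposition: y = Σ y_i = -21551/120000 m ≈ -0.179592 m

y(5) = -21551/120000 m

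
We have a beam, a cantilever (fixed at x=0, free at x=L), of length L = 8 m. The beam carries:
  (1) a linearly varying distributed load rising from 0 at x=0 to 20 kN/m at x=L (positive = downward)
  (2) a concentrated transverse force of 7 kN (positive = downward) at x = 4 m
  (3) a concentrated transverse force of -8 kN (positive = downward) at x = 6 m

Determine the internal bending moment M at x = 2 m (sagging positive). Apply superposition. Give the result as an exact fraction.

Load 1 — triangular load w₀=20 kN/m (0→w₀ over full span):
  M_1 = w₀Lx/2 - w₀L²/3 - w₀x³/(6L) = 20·8·2/2 - 20·8²/3 - 20·2³/(6·8) = -270 kN·m
Load 2 — point force P=7 kN at a=4 m (b=L-a=4):
  M_2 = -P(a-x)  [x≤a] = -7·(4-2) = -14 kN·m
Load 3 — point force P=-8 kN at a=6 m (b=L-a=2):
  M_3 = -P(a-x)  [x≤a] = -(-8)·(6-2) = 32 kN·m
Superposition: M = Σ M_i = -252 kN·m ≈ -252.000000 kN·m

M(2) = -252 kN·m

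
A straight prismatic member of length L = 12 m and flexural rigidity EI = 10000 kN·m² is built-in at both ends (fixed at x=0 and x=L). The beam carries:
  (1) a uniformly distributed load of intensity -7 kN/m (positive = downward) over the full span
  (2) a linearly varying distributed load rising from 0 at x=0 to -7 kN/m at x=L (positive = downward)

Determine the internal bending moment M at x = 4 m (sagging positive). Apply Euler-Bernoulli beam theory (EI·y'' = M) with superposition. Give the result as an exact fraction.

Load 1 — uniform load w=-7 kN/m over full span:
  M_1 = wLx/2 - wL²/12 - wx²/2 = (-7)·12·4/2 - (-7)·12²/12 - (-7)·4²/2 = -28 kN·m
Load 2 — triangular load w₀=-7 kN/m (0→w₀ over full span):
  M_2 = 3w₀Lx/20 - w₀L²/30 - w₀x³/(6L) = 3·(-7)·12·4/20 - (-7)·12²/30 - (-7)·4³/(6·12) = -476/45 kN·m
Superposition: M = Σ M_i = -1736/45 kN·m ≈ -38.577778 kN·m

M(4) = -1736/45 kN·m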